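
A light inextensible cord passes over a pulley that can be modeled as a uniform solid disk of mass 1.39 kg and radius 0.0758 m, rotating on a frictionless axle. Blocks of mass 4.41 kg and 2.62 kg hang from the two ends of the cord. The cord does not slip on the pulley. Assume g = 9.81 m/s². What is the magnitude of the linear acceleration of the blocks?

a ≈ 2.27 m/s²

I = ½MR² = (1/2)(1.39)(0.0758)² = 0.003993 kg·m².
Heavier block: m₁g − T₁ = m₁a. Lighter block: T₂ − m₂g = m₂a.
Pulley: (T₁ − T₂)R = Iα = I(a/R), so T₁ − T₂ = (I/R²)a = (1/2)M_p a = 0.6950·a.
Adding the three: (m₁ − m₂)g = (m₁ + m₂ + 0.6950)a, so a = (4.41 − 2.62)(9.81)/(4.41 + 2.62 + 0.6950) = 2.273 m/s².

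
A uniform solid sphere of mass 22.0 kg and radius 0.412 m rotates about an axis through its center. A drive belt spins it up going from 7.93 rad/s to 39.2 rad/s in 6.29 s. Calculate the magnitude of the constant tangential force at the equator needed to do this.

F ≈ 18.0 N

I = (2/5)MR² = (2/5)(22.0)(0.412)² = 1.494 kg·m².
α = Δω/Δt = (39.2 − 7.93)/6.29 = 4.971 rad/s².
The required torque is τ = Iα = (1.494)(4.971) = 7.426 N·m.
A tangential force at the equator gives τ = FR, so F = τ/R = 7.426/0.412 = 18.02 N.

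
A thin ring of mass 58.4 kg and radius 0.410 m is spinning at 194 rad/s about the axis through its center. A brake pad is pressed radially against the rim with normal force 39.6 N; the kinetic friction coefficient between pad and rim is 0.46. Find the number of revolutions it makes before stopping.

≈ 3940 revolutions

I = MR² = (58.4)(0.410)² = 9.817 kg·m².
Friction force f = μN = (0.46)(39.6) = 18.22 N at the rim; torque magnitude τ = fR = 7.469 N·m, opposing ω.
|α| = τ/I = 7.469/9.817 = 0.7608 rad/s² (deceleration).
ω² = ω₀² − 2|α|θ with ω = 0 ⇒ θ = ω₀²/(2|α|) = 24740 rad = 3937 rev.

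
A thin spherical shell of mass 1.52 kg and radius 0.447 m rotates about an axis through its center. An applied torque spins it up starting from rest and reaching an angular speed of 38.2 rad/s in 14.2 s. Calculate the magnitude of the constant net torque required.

τ ≈ 0.545 N·m

I = (2/3)MR² = (2/3)(1.52)(0.447)² = 0.2025 kg·m².
α = Δω/Δt = (38.2 − 0)/14.2 = 2.690 rad/s².
τ = Iα = (0.2025)(2.690) = 0.5447 N·m.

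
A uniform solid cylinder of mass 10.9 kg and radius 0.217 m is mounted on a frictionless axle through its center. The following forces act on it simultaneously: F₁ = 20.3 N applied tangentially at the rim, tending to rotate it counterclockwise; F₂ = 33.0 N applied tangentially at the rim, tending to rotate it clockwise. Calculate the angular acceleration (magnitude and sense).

α ≈ 10.7 rad/s², clockwise

I = ½MR² = (1/2)(10.9)(0.217)² = 0.2566 kg·m².
Taking counterclockwise as positive: τ₁ = +(20.3)(0.217) = +4.405 N·m; τ₂ = −(33.0)(0.217) = −7.161 N·m.
Net torque τ = -2.756 N·m.
α = τ/I = -2.756/0.2566 = -10.74 rad/s².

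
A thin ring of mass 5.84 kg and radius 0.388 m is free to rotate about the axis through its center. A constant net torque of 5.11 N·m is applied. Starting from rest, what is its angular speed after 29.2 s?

I = MR² = (5.84)(0.388)² = 0.8792 kg·m².
α = τ/I = 5.11/0.8792 = 5.812 rad/s².
ω = ω₀ + αt = 0 + (5.812)(29.2) = 169.7 rad/s.

ω ≈ 170 rad/s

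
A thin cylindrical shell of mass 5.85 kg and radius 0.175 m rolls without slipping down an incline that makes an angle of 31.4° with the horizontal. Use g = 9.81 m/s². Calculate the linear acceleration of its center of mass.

a ≈ 2.56 m/s²

Translation along the incline: Mg sinθ − f = Ma.
Rotation about the center: fR = Iα with I = MR². No-slip gives a = αR, so f = (I/R²)a = M a.
Substituting: Mg sinθ = (1 + 1.000)Ma, so a = g sinθ/(1 + 1.000) = (9.81) sin 31.4° / 2.000 = 2.556 m/s².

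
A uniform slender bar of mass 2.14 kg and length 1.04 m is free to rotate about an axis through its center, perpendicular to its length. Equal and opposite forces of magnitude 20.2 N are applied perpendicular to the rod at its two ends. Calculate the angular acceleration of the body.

I = (1/12)ML² = (1/12)(2.14)(1.04)² = 0.1929 kg·m².
The couple gives τ = F·(L/2) + F·(L/2) = F L = (20.2)(1.04) = 21.01 N·m.
Newton's second law for rotation, τ = Iα, gives α = τ/I = 21.01/0.1929 = 108.9 rad/s².

α ≈ 109 rad/s²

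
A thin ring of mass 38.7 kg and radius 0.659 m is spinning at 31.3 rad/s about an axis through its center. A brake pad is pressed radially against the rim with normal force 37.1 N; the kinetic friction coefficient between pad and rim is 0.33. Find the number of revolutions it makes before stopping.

I = MR² = (38.7)(0.659)² = 16.81 kg·m².
Friction force f = μN = (0.33)(37.1) = 12.24 N at the rim; torque magnitude τ = fR = 8.068 N·m, opposing ω.
|α| = τ/I = 8.068/16.81 = 0.4801 rad/s² (deceleration).
ω² = ω₀² − 2|α|θ with ω = 0 ⇒ θ = ω₀²/(2|α|) = 1020 rad = 162.4 rev.

≈ 162 revolutions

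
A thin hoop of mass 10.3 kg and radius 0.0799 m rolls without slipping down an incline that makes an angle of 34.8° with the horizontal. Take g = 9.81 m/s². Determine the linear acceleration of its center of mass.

a ≈ 2.80 m/s²

Translation along the incline: Mg sinθ − f = Ma.
Rotation about the center: fR = Iα with I = MR². No-slip gives a = αR, so f = (I/R²)a = M a.
Substituting: Mg sinθ = (1 + 1.000)Ma, so a = g sinθ/(1 + 1.000) = (9.81) sin 34.8° / 2.000 = 2.799 m/s².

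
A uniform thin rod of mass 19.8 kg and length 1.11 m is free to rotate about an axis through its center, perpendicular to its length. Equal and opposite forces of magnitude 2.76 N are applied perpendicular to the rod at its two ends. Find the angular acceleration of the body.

α ≈ 1.51 rad/s²

I = (1/12)ML² = (1/12)(19.8)(1.11)² = 2.033 kg·m².
The couple gives τ = F·(L/2) + F·(L/2) = F L = (2.76)(1.11) = 3.064 N·m.
From τ = Iα: α = 3.064/2.033 = 1.507 rad/s².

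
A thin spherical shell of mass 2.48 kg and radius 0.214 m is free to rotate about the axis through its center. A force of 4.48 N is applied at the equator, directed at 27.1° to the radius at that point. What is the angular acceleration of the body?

I = (2/3)MR² = (2/3)(2.48)(0.214)² = 0.07572 kg·m².
Only the tangential component produces torque: τ = F R sinθ = (4.48)(0.214) sin 27.1° = 0.4367 N·m.
Newton's second law for rotation, τ = Iα, gives α = τ/I = 0.4367/0.07572 = 5.768 rad/s².

α ≈ 5.77 rad/s²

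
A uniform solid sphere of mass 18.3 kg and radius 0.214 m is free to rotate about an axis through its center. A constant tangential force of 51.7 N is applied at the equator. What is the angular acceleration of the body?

I = (2/5)MR² = (2/5)(18.3)(0.214)² = 0.3352 kg·m².
τ = F R = (51.7)(0.214) = 11.06 N·m.
From τ = Iα: α = 11.06/0.3352 = 33.00 rad/s².

α ≈ 33.0 rad/s²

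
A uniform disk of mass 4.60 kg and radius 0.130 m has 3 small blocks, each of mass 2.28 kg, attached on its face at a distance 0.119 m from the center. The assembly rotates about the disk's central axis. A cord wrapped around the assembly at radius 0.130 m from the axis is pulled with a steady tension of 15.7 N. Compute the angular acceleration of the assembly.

I_disk = ½MR² = ½(4.60)(0.130)² = 0.03887 kg·m².
I_blocks = 3·m·r² = 3(2.28)(0.119)² = 0.09686 kg·m².
Total I = 0.1357 kg·m².
τ = F r = (15.7)(0.130) = 2.041 N·m.
α = τ/I = 2.041/0.1357 = 15.04 rad/s².

α ≈ 15.0 rad/s²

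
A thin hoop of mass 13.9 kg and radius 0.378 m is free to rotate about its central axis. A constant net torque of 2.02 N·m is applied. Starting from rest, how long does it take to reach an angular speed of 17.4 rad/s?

t ≈ 17.1 s

I = MR² = (13.9)(0.378)² = 1.986 kg·m².
α = τ/I = 2.02/1.986 = 1.017 rad/s².
ω = αt ⇒ t = ω/α = 17.4/1.017 = 17.11 s.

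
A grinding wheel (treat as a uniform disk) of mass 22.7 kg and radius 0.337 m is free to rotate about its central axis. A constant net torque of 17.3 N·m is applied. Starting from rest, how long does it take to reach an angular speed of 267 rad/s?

t ≈ 19.9 s

I = ½MR² = (1/2)(22.7)(0.337)² = 1.289 kg·m².
α = τ/I = 17.3/1.289 = 13.42 rad/s².
ω = αt ⇒ t = ω/α = 267/13.42 = 19.89 s.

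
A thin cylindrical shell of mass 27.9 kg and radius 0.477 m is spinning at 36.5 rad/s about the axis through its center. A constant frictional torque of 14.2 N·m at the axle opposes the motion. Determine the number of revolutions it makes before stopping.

I = MR² = (27.9)(0.477)² = 6.348 kg·m².
The net torque has magnitude 14.2 N·m, opposing ω.
|α| = τ/I = 14.20/6.348 = 2.237 rad/s² (deceleration).
ω² = ω₀² − 2|α|θ with ω = 0 ⇒ θ = ω₀²/(2|α|) = 297.8 rad = 47.39 rev.

≈ 47.4 revolutions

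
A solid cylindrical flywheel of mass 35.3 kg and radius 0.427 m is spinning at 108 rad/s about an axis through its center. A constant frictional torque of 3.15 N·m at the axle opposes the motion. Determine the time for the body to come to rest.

t ≈ 110 s

I = ½MR² = (1/2)(35.3)(0.427)² = 3.218 kg·m².
The net torque has magnitude 3.15 N·m, opposing ω.
|α| = τ/I = 3.150/3.218 = 0.9788 rad/s² (deceleration).
0 = ω₀ − |α|t ⇒ t = ω₀/|α| = 108/0.9788 = 110.3 s.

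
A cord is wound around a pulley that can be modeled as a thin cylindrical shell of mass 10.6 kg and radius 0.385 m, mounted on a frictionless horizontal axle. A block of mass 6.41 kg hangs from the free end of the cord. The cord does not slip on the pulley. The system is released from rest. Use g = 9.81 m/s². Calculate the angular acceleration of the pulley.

I = MR² = (10.6)(0.385)² = 1.571 kg·m².
Block: mg − T = ma. Pulley: TR = Iα. No-slip: a = αR, so T = (I/R²)a = 10.60·a.
Then mg = (m + 10.60)a, so a = (6.41)(9.81)/(6.41 + 10.60) = 3.697 m/s².
α = a/R = 3.697/0.385 = 9.602 rad/s².

α ≈ 9.60 rad/s²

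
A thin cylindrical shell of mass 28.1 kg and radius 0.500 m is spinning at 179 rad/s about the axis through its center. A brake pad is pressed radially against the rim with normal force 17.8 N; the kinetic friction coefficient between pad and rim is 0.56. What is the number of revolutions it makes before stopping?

I = MR² = (28.1)(0.500)² = 7.025 kg·m².
Friction force f = μN = (0.56)(17.8) = 9.968 N at the rim; torque magnitude τ = fR = 4.984 N·m, opposing ω.
|α| = τ/I = 4.984/7.025 = 0.7095 rad/s² (deceleration).
ω² = ω₀² − 2|α|θ with ω = 0 ⇒ θ = ω₀²/(2|α|) = 22580 rad = 3594 rev.

≈ 3590 revolutions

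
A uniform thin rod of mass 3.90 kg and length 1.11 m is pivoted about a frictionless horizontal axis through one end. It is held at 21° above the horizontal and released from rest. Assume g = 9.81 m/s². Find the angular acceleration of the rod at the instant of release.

About the pivot, I = (1/3)ML² = (1/3)(3.90)(1.11)² = 1.602 kg·m².
The weight acts at the center, a distance L/2 = 0.5550 m from the pivot; τ = Mg(L/2) cos 21° = 19.82 N·m.
α = τ/I = 19.82/1.602 = 12.38 rad/s².

α ≈ 12.4 rad/s²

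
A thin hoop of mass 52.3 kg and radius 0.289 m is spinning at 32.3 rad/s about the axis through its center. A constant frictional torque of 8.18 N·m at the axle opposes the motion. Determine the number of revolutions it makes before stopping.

I = MR² = (52.3)(0.289)² = 4.368 kg·m².
The net torque has magnitude 8.18 N·m, opposing ω.
|α| = τ/I = 8.180/4.368 = 1.873 rad/s² (deceleration).
ω² = ω₀² − 2|α|θ with ω = 0 ⇒ θ = ω₀²/(2|α|) = 278.6 rad = 44.33 rev.

≈ 44.3 revolutions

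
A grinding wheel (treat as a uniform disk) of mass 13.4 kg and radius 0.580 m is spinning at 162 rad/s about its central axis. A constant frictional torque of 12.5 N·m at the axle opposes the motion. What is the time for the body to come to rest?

I = ½MR² = (1/2)(13.4)(0.580)² = 2.254 kg·m².
The net torque has magnitude 12.5 N·m, opposing ω.
|α| = τ/I = 12.50/2.254 = 5.546 rad/s² (deceleration).
0 = ω₀ − |α|t ⇒ t = ω₀/|α| = 162/5.546 = 29.21 s.

t ≈ 29.2 s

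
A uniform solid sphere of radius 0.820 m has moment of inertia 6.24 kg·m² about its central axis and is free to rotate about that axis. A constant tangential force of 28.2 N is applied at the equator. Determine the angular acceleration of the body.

τ = F R = (28.2)(0.820) = 23.12 N·m.
From τ = Iα: α = 23.12/6.240 = 3.706 rad/s².

α ≈ 3.71 rad/s²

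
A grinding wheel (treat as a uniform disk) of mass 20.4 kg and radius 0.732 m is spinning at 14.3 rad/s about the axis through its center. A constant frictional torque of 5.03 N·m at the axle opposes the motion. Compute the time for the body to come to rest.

I = ½MR² = (1/2)(20.4)(0.732)² = 5.465 kg·m².
The net torque has magnitude 5.03 N·m, opposing ω.
|α| = τ/I = 5.030/5.465 = 0.9203 rad/s² (deceleration).
0 = ω₀ − |α|t ⇒ t = ω₀/|α| = 14.3/0.9203 = 15.54 s.

t ≈ 15.5 s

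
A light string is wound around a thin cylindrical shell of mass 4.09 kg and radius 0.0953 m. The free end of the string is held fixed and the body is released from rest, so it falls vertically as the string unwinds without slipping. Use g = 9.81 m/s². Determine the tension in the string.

T ≈ 20.1 N

Translation: Mg − T = Ma. Rotation about the center: TR = Iα with I = MR².
With a = αR: T = (I/R²)a = M a, so Mg = (1 + 1.000)Ma.
a = g/(1 + 1.000) = 9.81/2.000 = 4.905 m/s².
T = 1.000·M·a = (1.000)(4.09)(4.905) = 20.06 N.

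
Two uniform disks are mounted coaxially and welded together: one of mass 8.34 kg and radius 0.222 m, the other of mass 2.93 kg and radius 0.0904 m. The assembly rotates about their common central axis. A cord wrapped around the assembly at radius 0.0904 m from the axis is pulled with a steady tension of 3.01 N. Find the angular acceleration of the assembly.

α ≈ 1.25 rad/s²

I = ½M₁R₁² + ½M₂R₂² = ½(8.34)(0.222)² + ½(2.93)(0.0904)² = 0.2175 kg·m².
τ = F r = (3.01)(0.0904) = 0.2721 N·m.
α = τ/I = 0.2721/0.2175 = 1.251 rad/s².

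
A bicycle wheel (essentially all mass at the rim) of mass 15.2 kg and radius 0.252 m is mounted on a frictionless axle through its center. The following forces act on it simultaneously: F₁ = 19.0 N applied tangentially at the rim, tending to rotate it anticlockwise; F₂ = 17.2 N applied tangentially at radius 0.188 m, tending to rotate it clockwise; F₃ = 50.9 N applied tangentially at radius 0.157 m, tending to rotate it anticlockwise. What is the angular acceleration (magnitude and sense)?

I = MR² = (15.2)(0.252)² = 0.9653 kg·m².
Taking anticlockwise as positive: τ₁ = +(19.0)(0.252) = +4.788 N·m; τ₂ = −(17.2)(0.188) = −3.234 N·m; τ₃ = +(50.9)(0.157) = +7.991 N·m.
Net torque τ = 9.546 N·m.
α = τ/I = 9.546/0.9653 = 9.889 rad/s².

α ≈ 9.89 rad/s², anticlockwise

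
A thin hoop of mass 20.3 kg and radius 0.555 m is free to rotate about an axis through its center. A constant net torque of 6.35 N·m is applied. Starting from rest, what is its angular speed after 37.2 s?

I = MR² = (20.3)(0.555)² = 6.253 kg·m².
α = τ/I = 6.35/6.253 = 1.016 rad/s².
ω = ω₀ + αt = 0 + (1.016)(37.2) = 37.78 rad/s.

ω ≈ 37.8 rad/s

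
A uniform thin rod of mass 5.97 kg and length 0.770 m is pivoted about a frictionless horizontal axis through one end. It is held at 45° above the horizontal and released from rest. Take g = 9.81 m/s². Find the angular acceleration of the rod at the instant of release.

About the pivot, I = (1/3)ML² = (1/3)(5.97)(0.770)² = 1.180 kg·m².
The weight acts at the center, a distance L/2 = 0.3850 m from the pivot; τ = Mg(L/2) cos 45° = 15.94 N·m.
α = τ/I = 15.94/1.180 = 13.51 rad/s².
(Equivalently α = (3g/(2L)) cos 45° = 13.51 rad/s².)

α ≈ 13.5 rad/s²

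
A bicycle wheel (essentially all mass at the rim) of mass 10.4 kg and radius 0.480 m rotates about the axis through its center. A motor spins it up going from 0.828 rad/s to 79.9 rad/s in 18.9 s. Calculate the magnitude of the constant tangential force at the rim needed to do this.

F ≈ 20.9 N

I = MR² = (10.4)(0.480)² = 2.396 kg·m².
α = Δω/Δt = (79.9 − 0.828)/18.9 = 4.184 rad/s².
The required torque is τ = Iα = (2.396)(4.184) = 10.02 N·m.
A tangential force at the rim gives τ = FR, so F = τ/R = 10.02/0.480 = 20.89 N.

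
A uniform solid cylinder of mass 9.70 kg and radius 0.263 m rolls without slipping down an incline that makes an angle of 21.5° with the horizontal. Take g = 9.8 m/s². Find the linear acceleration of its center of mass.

Translation along the incline: Mg sinθ − f = Ma.
Rotation about the center: fR = Iα with I = ½MR². No-slip gives a = αR, so f = (I/R²)a = (1/2)M a.
Substituting: Mg sinθ = (1 + 0.5000)Ma, so a = g sinθ/(1 + 0.5000) = (9.8) sin 21.5° / 1.500 = 2.394 m/s².

a ≈ 2.39 m/s²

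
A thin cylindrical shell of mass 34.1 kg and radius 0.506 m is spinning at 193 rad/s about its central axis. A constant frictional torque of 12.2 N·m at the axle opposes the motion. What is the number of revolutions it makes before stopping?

≈ 2120 revolutions

I = MR² = (34.1)(0.506)² = 8.731 kg·m².
The net torque has magnitude 12.2 N·m, opposing ω.
|α| = τ/I = 12.20/8.731 = 1.397 rad/s² (deceleration).
ω² = ω₀² − 2|α|θ with ω = 0 ⇒ θ = ω₀²/(2|α|) = 13330 rad = 2121 rev.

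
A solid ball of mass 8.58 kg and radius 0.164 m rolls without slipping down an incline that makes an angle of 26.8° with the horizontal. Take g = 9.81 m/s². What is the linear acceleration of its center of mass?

a ≈ 3.16 m/s²

Translation along the incline: Mg sinθ − f = Ma.
Rotation about the center: fR = Iα with I = (2/5)MR². No-slip gives a = αR, so f = (I/R²)a = (2/5)M a.
Substituting: Mg sinθ = (1 + 0.4000)Ma, so a = g sinθ/(1 + 0.4000) = (9.81) sin 26.8° / 1.400 = 3.159 m/s².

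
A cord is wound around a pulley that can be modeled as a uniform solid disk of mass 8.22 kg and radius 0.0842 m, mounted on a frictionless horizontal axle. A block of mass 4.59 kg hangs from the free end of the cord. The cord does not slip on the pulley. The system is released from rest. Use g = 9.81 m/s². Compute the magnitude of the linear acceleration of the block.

I = ½MR² = (1/2)(8.22)(0.0842)² = 0.02914 kg·m².
Block: mg − T = ma. Pulley: TR = Iα. No-slip: a = αR, so T = (I/R²)a = 4.110·a.
Then mg = (m + 4.110)a, so a = (4.59)(9.81)/(4.59 + 4.110) = 5.176 m/s².

a ≈ 5.18 m/s²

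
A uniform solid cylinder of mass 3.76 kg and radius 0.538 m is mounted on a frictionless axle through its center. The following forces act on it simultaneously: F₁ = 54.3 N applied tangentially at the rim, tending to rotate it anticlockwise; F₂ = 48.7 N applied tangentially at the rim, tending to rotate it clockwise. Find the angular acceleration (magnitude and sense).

I = ½MR² = (1/2)(3.76)(0.538)² = 0.5442 kg·m².
Taking anticlockwise as positive: τ₁ = +(54.3)(0.538) = +29.21 N·m; τ₂ = −(48.7)(0.538) = −26.20 N·m.
Net torque τ = 3.013 N·m.
α = τ/I = 3.013/0.5442 = 5.537 rad/s².

α ≈ 5.54 rad/s², anticlockwise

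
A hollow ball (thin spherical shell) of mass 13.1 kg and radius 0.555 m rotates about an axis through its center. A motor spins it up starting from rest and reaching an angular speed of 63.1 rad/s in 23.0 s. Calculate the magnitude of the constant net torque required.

τ ≈ 7.38 N·m

I = (2/3)MR² = (2/3)(13.1)(0.555)² = 2.690 kg·m².
α = Δω/Δt = (63.1 − 0)/23.0 = 2.743 rad/s².
τ = Iα = (2.690)(2.743) = 7.380 N·m.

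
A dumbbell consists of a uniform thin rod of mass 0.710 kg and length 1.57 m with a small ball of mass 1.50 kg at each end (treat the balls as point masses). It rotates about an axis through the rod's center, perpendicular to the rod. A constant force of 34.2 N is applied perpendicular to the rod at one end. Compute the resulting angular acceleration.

α ≈ 13.5 rad/s²

I_rod = (1/12)ML² = (1/12)(0.710)(1.57)² = 0.1458 kg·m².
I_balls = 2·m·(L/2)² = 2(1.50)(0.7850)² = 1.849 kg·m².
Total I = 1.995 kg·m².
τ = F·(L/2) = (34.2)(0.785) = 26.85 N·m.
α = τ/I = 26.85/1.995 = 13.46 rad/s².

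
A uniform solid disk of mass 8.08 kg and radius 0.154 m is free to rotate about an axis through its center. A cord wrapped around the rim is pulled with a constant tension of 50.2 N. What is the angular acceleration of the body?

I = ½MR² = (1/2)(8.08)(0.154)² = 0.09581 kg·m².
τ = F R = (50.2)(0.154) = 7.731 N·m.
From τ = Iα: α = 7.731/0.09581 = 80.69 rad/s².

α ≈ 80.7 rad/s²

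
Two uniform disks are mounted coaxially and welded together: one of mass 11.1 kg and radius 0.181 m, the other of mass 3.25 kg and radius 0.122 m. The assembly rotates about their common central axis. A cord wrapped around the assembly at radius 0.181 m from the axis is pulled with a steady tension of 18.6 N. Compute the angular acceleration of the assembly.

I = ½M₁R₁² + ½M₂R₂² = ½(11.1)(0.181)² + ½(3.25)(0.122)² = 0.2060 kg·m².
τ = F r = (18.6)(0.181) = 3.367 N·m.
α = τ/I = 3.367/0.2060 = 16.34 rad/s².

α ≈ 16.3 rad/s²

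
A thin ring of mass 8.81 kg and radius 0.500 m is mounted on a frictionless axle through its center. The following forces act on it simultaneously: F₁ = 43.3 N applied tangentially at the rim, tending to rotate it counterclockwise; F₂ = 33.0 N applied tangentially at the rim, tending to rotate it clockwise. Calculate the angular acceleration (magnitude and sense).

α ≈ 2.34 rad/s², counterclockwise

I = MR² = (8.81)(0.500)² = 2.203 kg·m².
Taking counterclockwise as positive: τ₁ = +(43.3)(0.500) = +21.65 N·m; τ₂ = −(33.0)(0.500) = −16.50 N·m.
Net torque τ = 5.150 N·m.
α = τ/I = 5.150/2.203 = 2.338 rad/s².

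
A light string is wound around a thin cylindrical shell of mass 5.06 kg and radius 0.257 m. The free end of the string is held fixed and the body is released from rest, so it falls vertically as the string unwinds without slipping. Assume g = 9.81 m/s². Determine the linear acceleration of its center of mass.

Translation: Mg − T = Ma. Rotation about the center: TR = Iα with I = MR².
With a = αR: T = (I/R²)a = M a, so Mg = (1 + 1.000)Ma.
a = g/(1 + 1.000) = 9.81/2.000 = 4.905 m/s².

a ≈ 4.91 m/s²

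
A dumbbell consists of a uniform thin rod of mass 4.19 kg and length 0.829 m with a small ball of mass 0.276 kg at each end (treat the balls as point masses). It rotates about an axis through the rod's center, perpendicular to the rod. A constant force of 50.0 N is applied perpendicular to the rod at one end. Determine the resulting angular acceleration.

α ≈ 61.9 rad/s²

I_rod = (1/12)ML² = (1/12)(4.19)(0.829)² = 0.2400 kg·m².
I_balls = 2·m·(L/2)² = 2(0.276)(0.4145)² = 0.09484 kg·m².
Total I = 0.3348 kg·m².
τ = F·(L/2) = (50.0)(0.414) = 20.72 N·m.
α = τ/I = 20.72/0.3348 = 61.90 rad/s².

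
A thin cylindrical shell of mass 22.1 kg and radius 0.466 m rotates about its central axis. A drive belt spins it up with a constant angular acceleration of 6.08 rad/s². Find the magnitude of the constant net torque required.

I = MR² = (22.1)(0.466)² = 4.799 kg·m².
τ = Iα = (4.799)(6.080) = 29.18 N·m.

τ ≈ 29.2 N·m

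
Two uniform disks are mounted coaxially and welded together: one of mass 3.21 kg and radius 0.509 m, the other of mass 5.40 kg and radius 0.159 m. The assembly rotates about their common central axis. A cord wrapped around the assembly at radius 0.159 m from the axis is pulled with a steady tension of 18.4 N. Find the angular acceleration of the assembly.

I = ½M₁R₁² + ½M₂R₂² = ½(3.21)(0.509)² + ½(5.40)(0.159)² = 0.4841 kg·m².
τ = F r = (18.4)(0.159) = 2.926 N·m.
α = τ/I = 2.926/0.4841 = 6.044 rad/s².

α ≈ 6.04 rad/s²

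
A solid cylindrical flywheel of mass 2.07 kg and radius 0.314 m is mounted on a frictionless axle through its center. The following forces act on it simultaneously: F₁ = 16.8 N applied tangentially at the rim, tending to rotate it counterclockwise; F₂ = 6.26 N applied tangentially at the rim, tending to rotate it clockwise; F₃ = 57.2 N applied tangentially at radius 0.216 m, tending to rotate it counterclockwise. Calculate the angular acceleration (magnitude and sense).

I = ½MR² = (1/2)(2.07)(0.314)² = 0.1020 kg·m².
Taking counterclockwise as positive: τ₁ = +(16.8)(0.314) = +5.275 N·m; τ₂ = −(6.26)(0.314) = −1.966 N·m; τ₃ = +(57.2)(0.216) = +12.36 N·m.
Net torque τ = 15.66 N·m.
α = τ/I = 15.66/0.1020 = 153.5 rad/s².

α ≈ 154 rad/s², counterclockwise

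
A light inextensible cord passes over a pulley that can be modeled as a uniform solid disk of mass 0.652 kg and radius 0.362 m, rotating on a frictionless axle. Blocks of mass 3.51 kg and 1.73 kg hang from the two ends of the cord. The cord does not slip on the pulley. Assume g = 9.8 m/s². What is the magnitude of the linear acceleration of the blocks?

I = ½MR² = (1/2)(0.652)(0.362)² = 0.04272 kg·m².
Heavier block: m₁g − T₁ = m₁a. Lighter block: T₂ − m₂g = m₂a.
Pulley: (T₁ − T₂)R = Iα = I(a/R), so T₁ − T₂ = (I/R²)a = (1/2)M_p a = 0.3260·a.
Adding the three: (m₁ − m₂)g = (m₁ + m₂ + 0.3260)a, so a = (3.51 − 1.73)(9.8)/(3.51 + 1.73 + 0.3260) = 3.134 m/s².

a ≈ 3.13 m/s²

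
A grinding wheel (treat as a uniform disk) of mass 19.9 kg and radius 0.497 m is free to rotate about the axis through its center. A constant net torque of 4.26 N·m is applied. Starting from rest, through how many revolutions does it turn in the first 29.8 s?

≈ 122 revolutions

I = ½MR² = (1/2)(19.9)(0.497)² = 2.458 kg·m².
α = τ/I = 4.26/2.458 = 1.733 rad/s².
θ = ½αt² = ½(1.733)(29.8)² = 769.6 rad.
Revolutions = θ/(2π) = 122.5.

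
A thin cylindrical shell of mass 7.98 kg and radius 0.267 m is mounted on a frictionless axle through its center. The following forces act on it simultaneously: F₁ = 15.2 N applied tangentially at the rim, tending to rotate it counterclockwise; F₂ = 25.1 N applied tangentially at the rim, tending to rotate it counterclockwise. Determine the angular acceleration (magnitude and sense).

α ≈ 18.9 rad/s², counterclockwise

I = MR² = (7.98)(0.267)² = 0.5689 kg·m².
Taking counterclockwise as positive: τ₁ = +(15.2)(0.267) = +4.058 N·m; τ₂ = +(25.1)(0.267) = +6.702 N·m.
Net torque τ = 10.76 N·m.
α = τ/I = 10.76/0.5689 = 18.91 rad/s².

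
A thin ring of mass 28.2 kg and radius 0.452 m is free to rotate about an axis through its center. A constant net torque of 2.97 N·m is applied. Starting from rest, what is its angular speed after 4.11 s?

ω ≈ 2.12 rad/s

I = MR² = (28.2)(0.452)² = 5.761 kg·m².
α = τ/I = 2.97/5.761 = 0.5155 rad/s².
ω = ω₀ + αt = 0 + (0.5155)(4.11) = 2.119 rad/s.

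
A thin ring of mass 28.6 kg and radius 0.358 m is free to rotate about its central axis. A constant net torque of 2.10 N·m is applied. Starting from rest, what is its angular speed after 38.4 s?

ω ≈ 22.0 rad/s

I = MR² = (28.6)(0.358)² = 3.665 kg·m².
α = τ/I = 2.10/3.665 = 0.5729 rad/s².
ω = ω₀ + αt = 0 + (0.5729)(38.4) = 22.00 rad/s.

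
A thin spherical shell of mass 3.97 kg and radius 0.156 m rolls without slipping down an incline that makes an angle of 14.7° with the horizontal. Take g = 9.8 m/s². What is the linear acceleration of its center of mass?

a ≈ 1.49 m/s²

Translation along the incline: Mg sinθ − f = Ma.
Rotation about the center: fR = Iα with I = (2/3)MR². No-slip gives a = αR, so f = (I/R²)a = (2/3)M a.
Substituting: Mg sinθ = (1 + 0.6667)Ma, so a = g sinθ/(1 + 0.6667) = (9.8) sin 14.7° / 1.667 = 1.492 m/s².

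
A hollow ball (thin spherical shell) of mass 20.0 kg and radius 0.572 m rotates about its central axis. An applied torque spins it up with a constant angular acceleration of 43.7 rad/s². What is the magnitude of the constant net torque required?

I = (2/3)MR² = (2/3)(20.0)(0.572)² = 4.362 kg·m².
τ = Iα = (4.362)(43.70) = 190.6 N·m.

τ ≈ 191 N·m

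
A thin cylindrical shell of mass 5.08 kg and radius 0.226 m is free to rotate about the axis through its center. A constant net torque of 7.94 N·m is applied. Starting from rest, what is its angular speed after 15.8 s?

ω ≈ 484 rad/s

I = MR² = (5.08)(0.226)² = 0.2595 kg·m².
α = τ/I = 7.94/0.2595 = 30.60 rad/s².
ω = ω₀ + αt = 0 + (30.60)(15.8) = 483.5 rad/s.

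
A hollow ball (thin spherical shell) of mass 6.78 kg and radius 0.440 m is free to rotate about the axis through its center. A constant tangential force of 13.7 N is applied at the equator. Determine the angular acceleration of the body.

I = (2/3)MR² = (2/3)(6.78)(0.440)² = 0.8751 kg·m².
τ = F R = (13.7)(0.440) = 6.028 N·m.
From τ = Iα: α = 6.028/0.8751 = 6.889 rad/s².

α ≈ 6.89 rad/s²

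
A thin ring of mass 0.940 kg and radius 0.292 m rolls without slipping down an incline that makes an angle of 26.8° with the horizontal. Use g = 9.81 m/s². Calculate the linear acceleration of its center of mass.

a ≈ 2.21 m/s²

Translation along the incline: Mg sinθ − f = Ma.
Rotation about the center: fR = Iα with I = MR². No-slip gives a = αR, so f = (I/R²)a = M a.
Substituting: Mg sinθ = (1 + 1.000)Ma, so a = g sinθ/(1 + 1.000) = (9.81) sin 26.8° / 2.000 = 2.212 m/s².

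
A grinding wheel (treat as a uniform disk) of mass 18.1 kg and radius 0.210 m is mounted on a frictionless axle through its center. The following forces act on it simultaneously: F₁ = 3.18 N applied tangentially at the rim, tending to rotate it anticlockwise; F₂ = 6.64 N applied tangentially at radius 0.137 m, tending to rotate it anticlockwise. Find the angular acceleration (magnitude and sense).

I = ½MR² = (1/2)(18.1)(0.210)² = 0.3991 kg·m².
Taking anticlockwise as positive: τ₁ = +(3.18)(0.210) = +0.6678 N·m; τ₂ = +(6.64)(0.137) = +0.9097 N·m.
Net torque τ = 1.577 N·m.
α = τ/I = 1.577/0.3991 = 3.953 rad/s².

α ≈ 3.95 rad/s², anticlockwise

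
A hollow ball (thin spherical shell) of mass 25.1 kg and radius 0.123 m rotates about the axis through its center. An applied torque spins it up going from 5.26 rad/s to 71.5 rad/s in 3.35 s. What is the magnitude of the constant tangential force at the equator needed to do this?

I = (2/3)MR² = (2/3)(25.1)(0.123)² = 0.2532 kg·m².
α = Δω/Δt = (71.5 − 5.26)/3.35 = 19.77 rad/s².
The required torque is τ = Iα = (0.2532)(19.77) = 5.006 N·m.
A tangential force at the equator gives τ = FR, so F = τ/R = 5.006/0.123 = 40.70 N.

F ≈ 40.7 N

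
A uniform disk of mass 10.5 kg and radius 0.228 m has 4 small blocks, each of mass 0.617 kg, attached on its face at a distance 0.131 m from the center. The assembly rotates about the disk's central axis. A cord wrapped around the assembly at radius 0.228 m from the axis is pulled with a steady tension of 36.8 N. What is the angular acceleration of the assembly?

I_disk = ½MR² = ½(10.5)(0.228)² = 0.2729 kg·m².
I_blocks = 4·m·r² = 4(0.617)(0.131)² = 0.04235 kg·m².
Total I = 0.3153 kg·m².
τ = F r = (36.8)(0.228) = 8.390 N·m.
α = τ/I = 8.390/0.3153 = 26.61 rad/s².

α ≈ 26.6 rad/s²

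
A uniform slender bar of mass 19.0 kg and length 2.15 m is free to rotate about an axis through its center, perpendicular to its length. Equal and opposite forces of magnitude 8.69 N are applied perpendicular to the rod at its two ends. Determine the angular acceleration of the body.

I = (1/12)ML² = (1/12)(19.0)(2.15)² = 7.319 kg·m².
The couple gives τ = F·(L/2) + F·(L/2) = F L = (8.69)(2.15) = 18.68 N·m.
From τ = Iα: α = 18.68/7.319 = 2.553 rad/s².

α ≈ 2.55 rad/s²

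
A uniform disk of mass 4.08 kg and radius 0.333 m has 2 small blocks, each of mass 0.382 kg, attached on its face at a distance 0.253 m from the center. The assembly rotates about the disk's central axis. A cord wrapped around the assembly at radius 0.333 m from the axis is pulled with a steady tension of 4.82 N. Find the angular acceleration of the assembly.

α ≈ 5.83 rad/s²

I_disk = ½MR² = ½(4.08)(0.333)² = 0.2262 kg·m².
I_blocks = 2·m·r² = 2(0.382)(0.253)² = 0.04890 kg·m².
Total I = 0.2751 kg·m².
τ = F r = (4.82)(0.333) = 1.605 N·m.
α = τ/I = 1.605/0.2751 = 5.834 rad/s².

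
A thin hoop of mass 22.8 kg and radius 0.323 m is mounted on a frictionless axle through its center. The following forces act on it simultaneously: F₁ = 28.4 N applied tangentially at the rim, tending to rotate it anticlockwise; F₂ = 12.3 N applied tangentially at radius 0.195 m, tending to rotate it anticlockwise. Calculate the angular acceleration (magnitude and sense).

α ≈ 4.86 rad/s², anticlockwise

I = MR² = (22.8)(0.323)² = 2.379 kg·m².
Taking anticlockwise as positive: τ₁ = +(28.4)(0.323) = +9.173 N·m; τ₂ = +(12.3)(0.195) = +2.399 N·m.
Net torque τ = 11.57 N·m.
α = τ/I = 11.57/2.379 = 4.865 rad/s².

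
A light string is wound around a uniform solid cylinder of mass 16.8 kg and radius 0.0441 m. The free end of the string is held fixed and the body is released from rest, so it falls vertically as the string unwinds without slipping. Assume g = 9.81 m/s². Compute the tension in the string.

T ≈ 54.9 N

Translation: Mg − T = Ma. Rotation about the center: TR = Iα with I = ½MR².
With a = αR: T = (I/R²)a = (1/2)M a, so Mg = (1 + 0.5000)Ma.
a = g/(1 + 0.5000) = 9.81/1.500 = 6.540 m/s².
T = 0.5000·M·a = (0.5000)(16.8)(6.540) = 54.94 N.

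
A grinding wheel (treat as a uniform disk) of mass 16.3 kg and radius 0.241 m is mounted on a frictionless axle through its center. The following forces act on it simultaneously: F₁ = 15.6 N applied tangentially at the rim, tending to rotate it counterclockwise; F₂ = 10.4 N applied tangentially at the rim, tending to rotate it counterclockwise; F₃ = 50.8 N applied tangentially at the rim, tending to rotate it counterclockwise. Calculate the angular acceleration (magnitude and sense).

α ≈ 39.1 rad/s², counterclockwise

I = ½MR² = (1/2)(16.3)(0.241)² = 0.4734 kg·m².
Taking counterclockwise as positive: τ₁ = +(15.6)(0.241) = +3.760 N·m; τ₂ = +(10.4)(0.241) = +2.506 N·m; τ₃ = +(50.8)(0.241) = +12.24 N·m.
Net torque τ = 18.51 N·m.
α = τ/I = 18.51/0.4734 = 39.10 rad/s².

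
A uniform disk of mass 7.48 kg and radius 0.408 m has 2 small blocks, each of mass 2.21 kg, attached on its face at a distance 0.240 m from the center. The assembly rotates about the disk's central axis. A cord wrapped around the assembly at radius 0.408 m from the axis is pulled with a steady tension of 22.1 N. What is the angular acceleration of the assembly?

α ≈ 10.3 rad/s²

I_disk = ½MR² = ½(7.48)(0.408)² = 0.6226 kg·m².
I_blocks = 2·m·r² = 2(2.21)(0.240)² = 0.2546 kg·m².
Total I = 0.8772 kg·m².
τ = F r = (22.1)(0.408) = 9.017 N·m.
α = τ/I = 9.017/0.8772 = 10.28 rad/s².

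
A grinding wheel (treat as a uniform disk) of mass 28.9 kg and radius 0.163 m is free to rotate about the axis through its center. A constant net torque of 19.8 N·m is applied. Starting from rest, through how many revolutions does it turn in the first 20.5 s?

≈ 1720 revolutions

I = ½MR² = (1/2)(28.9)(0.163)² = 0.3839 kg·m².
α = τ/I = 19.8/0.3839 = 51.57 rad/s².
θ = ½αt² = ½(51.57)(20.5)² = 10840 rad.
Revolutions = θ/(2π) = 1725.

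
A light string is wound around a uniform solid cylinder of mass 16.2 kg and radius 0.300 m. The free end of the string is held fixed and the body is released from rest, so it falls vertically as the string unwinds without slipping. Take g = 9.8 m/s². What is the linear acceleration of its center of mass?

a ≈ 6.53 m/s²

Translation: Mg − T = Ma. Rotation about the center: TR = Iα with I = ½MR².
With a = αR: T = (I/R²)a = (1/2)M a, so Mg = (1 + 0.5000)Ma.
a = g/(1 + 0.5000) = 9.8/1.500 = 6.533 m/s².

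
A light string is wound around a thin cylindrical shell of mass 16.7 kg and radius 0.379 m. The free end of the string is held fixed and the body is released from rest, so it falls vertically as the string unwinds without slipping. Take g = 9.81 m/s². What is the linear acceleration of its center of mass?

Translation: Mg − T = Ma. Rotation about the center: TR = Iα with I = MR².
With a = αR: T = (I/R²)a = M a, so Mg = (1 + 1.000)Ma.
a = g/(1 + 1.000) = 9.81/2.000 = 4.905 m/s².

a ≈ 4.91 m/s²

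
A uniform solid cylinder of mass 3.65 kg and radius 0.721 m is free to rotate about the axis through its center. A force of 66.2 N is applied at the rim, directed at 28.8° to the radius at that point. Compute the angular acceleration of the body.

α ≈ 24.2 rad/s²

I = ½MR² = (1/2)(3.65)(0.721)² = 0.9487 kg·m².
Only the tangential component produces torque: τ = F R sinθ = (66.2)(0.721) sin 28.8° = 22.99 N·m.
Newton's second law for rotation, τ = Iα, gives α = τ/I = 22.99/0.9487 = 24.24 rad/s².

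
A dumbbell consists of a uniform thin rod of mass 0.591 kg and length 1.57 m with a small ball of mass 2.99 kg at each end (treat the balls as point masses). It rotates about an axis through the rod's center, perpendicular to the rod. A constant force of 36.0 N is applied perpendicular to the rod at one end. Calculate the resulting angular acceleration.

α ≈ 7.42 rad/s²

I_rod = (1/12)ML² = (1/12)(0.591)(1.57)² = 0.1214 kg·m².
I_balls = 2·m·(L/2)² = 2(2.99)(0.7850)² = 3.685 kg·m².
Total I = 3.806 kg·m².
τ = F·(L/2) = (36.0)(0.785) = 28.26 N·m.
α = τ/I = 28.26/3.806 = 7.424 rad/s².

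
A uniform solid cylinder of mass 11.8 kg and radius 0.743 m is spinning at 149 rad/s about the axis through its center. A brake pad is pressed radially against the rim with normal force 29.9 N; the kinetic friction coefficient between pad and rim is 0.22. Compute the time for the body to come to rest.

t ≈ 99.3 s

I = ½MR² = (1/2)(11.8)(0.743)² = 3.257 kg·m².
Friction force f = μN = (0.22)(29.9) = 6.578 N at the rim; torque magnitude τ = fR = 4.887 N·m, opposing ω.
|α| = τ/I = 4.887/3.257 = 1.501 rad/s² (deceleration).
0 = ω₀ − |α|t ⇒ t = ω₀/|α| = 149/1.501 = 99.30 s.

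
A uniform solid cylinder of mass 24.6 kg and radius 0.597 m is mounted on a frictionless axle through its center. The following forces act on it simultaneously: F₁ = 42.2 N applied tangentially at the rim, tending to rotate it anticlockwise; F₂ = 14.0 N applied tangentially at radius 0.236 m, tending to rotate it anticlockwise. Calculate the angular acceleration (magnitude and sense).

α ≈ 6.50 rad/s², anticlockwise

I = ½MR² = (1/2)(24.6)(0.597)² = 4.384 kg·m².
Taking anticlockwise as positive: τ₁ = +(42.2)(0.597) = +25.19 N·m; τ₂ = +(14.0)(0.236) = +3.304 N·m.
Net torque τ = 28.50 N·m.
α = τ/I = 28.50/4.384 = 6.501 rad/s².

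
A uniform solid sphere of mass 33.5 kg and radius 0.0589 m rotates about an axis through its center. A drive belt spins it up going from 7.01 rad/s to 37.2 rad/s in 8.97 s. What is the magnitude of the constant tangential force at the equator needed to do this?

I = (2/5)MR² = (2/5)(33.5)(0.0589)² = 0.04649 kg·m².
α = Δω/Δt = (37.2 − 7.01)/8.97 = 3.366 rad/s².
The required torque is τ = Iα = (0.04649)(3.366) = 0.1565 N·m.
A tangential force at the equator gives τ = FR, so F = τ/R = 0.1565/0.0589 = 2.656 N.

F ≈ 2.66 N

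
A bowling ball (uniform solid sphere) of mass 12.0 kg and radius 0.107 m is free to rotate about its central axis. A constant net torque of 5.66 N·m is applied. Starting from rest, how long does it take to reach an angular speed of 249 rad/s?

t ≈ 2.42 s

I = (2/5)MR² = (2/5)(12.0)(0.107)² = 0.05496 kg·m².
α = τ/I = 5.66/0.05496 = 103.0 rad/s².
ω = αt ⇒ t = ω/α = 249/103.0 = 2.418 s.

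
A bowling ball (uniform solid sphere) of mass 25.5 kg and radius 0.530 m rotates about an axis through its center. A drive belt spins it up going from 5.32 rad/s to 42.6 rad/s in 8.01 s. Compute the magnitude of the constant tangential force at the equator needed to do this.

F ≈ 25.2 N

I = (2/5)MR² = (2/5)(25.5)(0.530)² = 2.865 kg·m².
α = Δω/Δt = (42.6 − 5.32)/8.01 = 4.654 rad/s².
The required torque is τ = Iα = (2.865)(4.654) = 13.34 N·m.
A tangential force at the equator gives τ = FR, so F = τ/R = 13.34/0.530 = 25.16 N.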